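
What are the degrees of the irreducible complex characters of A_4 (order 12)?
Dimensions: 1, 1, 1, 3

Details: There are 4 irreducibles (= number of conjugacy classes). Their dimensions d_i satisfy sum d_i^2 = |G| = 12: 1 + 1 + 1 + 9 = 12.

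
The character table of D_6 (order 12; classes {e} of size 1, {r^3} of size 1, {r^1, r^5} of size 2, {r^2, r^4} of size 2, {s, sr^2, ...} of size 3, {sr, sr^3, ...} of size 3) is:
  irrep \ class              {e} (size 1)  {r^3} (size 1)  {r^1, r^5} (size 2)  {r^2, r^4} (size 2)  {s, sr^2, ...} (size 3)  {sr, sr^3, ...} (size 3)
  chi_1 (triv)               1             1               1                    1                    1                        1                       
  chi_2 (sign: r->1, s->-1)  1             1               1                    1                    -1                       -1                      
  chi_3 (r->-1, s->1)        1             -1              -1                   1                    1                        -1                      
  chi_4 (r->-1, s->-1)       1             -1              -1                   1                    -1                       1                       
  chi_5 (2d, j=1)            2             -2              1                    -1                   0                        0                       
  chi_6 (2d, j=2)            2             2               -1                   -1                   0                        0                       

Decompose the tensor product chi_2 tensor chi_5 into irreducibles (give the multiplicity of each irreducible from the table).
chi_2 tensor chi_5 = chi_5 (all other irreducibles have multiplicity 0).

Derivation: The character of a tensor product is the pointwise product (chi_2 * chi_5)(C) = chi_2(C) * chi_5(C):
  {e}: (1)*(2), {r^3}: (1)*(-2), {r^1, r^5}: (1)*(1), {r^2, r^4}: (1)*(-1), {s, sr^2, ...}: (-1)*(0), {sr, sr^3, ...}: (-1)*(0)
so (chi_2 * chi_5) takes values
  {e} -> 2, {r^3} -> -2, {r^1, r^5} -> 1, {r^2, r^4} -> -1, {s, sr^2, ...} -> 0, {sr, sr^3, ...} -> 0.
Now take the inner product of this character with each irreducible chi from the table, <chi_2*chi_5, chi> = (1/12) sum_C |C| (chi_2*chi_5)(C) conj(chi(C)):
  <chi_2*chi_5, chi_1> = (1/12)[1*(2)*conj(1) + 1*(-2)*conj(1) + 2*(1)*conj(1) + 2*(-1)*conj(1) + 3*(0)*conj(1) + 3*(0)*conj(1)]
      = (1/12)[(2) + (-2) + (2) + (-2) + (0) + (0)] = 0/12 = 0
  <chi_2*chi_5, chi_2> = (1/12)[1*(2)*conj(1) + 1*(-2)*conj(1) + 2*(1)*conj(1) + 2*(-1)*conj(1) + 3*(0)*conj(-1) + 3*(0)*conj(-1)]
      = (1/12)[(2) + (-2) + (2) + (-2) + (0) + (0)] = 0/12 = 0
  <chi_2*chi_5, chi_3> = (1/12)[1*(2)*conj(1) + 1*(-2)*conj(-1) + 2*(1)*conj(-1) + 2*(-1)*conj(1) + 3*(0)*conj(1) + 3*(0)*conj(-1)]
      = (1/12)[(2) + (2) + (-2) + (-2) + (0) + (0)] = 0/12 = 0
  <chi_2*chi_5, chi_4> = (1/12)[1*(2)*conj(1) + 1*(-2)*conj(-1) + 2*(1)*conj(-1) + 2*(-1)*conj(1) + 3*(0)*conj(-1) + 3*(0)*conj(1)]
      = (1/12)[(2) + (2) + (-2) + (-2) + (0) + (0)] = 0/12 = 0
  <chi_2*chi_5, chi_5> = (1/12)[1*(2)*conj(2) + 1*(-2)*conj(-2) + 2*(1)*conj(1) + 2*(-1)*conj(-1) + 3*(0)*conj(0) + 3*(0)*conj(0)]
      = (1/12)[(4) + (4) + (2) + (2) + (0) + (0)] = 12/12 = 1
  <chi_2*chi_5, chi_6> = (1/12)[1*(2)*conj(2) + 1*(-2)*conj(2) + 2*(1)*conj(-1) + 2*(-1)*conj(-1) + 3*(0)*conj(0) + 3*(0)*conj(0)]
      = (1/12)[(4) + (-4) + (-2) + (2) + (0) + (0)] = 0/12 = 0
Hence the multiplicities are chi_5: 1. Dimension check: dim(chi_2)*dim(chi_5) = 1*2 = 2 and sum (mult * dim) = 1*2 = 2.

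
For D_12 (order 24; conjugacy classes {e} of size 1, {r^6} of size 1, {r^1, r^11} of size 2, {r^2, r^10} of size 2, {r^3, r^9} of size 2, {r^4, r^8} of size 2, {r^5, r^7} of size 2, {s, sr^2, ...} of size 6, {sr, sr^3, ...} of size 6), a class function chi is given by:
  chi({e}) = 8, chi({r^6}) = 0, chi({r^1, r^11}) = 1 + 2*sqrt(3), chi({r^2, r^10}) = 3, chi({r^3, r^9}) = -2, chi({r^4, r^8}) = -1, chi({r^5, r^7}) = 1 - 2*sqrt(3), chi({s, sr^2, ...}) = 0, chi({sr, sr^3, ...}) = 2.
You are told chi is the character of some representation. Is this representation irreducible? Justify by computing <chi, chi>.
Not irreducible (reducible): <chi, chi> = 7 > 1.

Argument: <chi, chi> = (1/|G|) sum_C |C| * |chi(C)|^2 = (1/24)[1*|8|^2 + 1*|0|^2 + 2*|1 + 2*sqrt(3)|^2 + 2*|3|^2 + 2*|-2|^2 + 2*|-1|^2 + 2*|1 - 2*sqrt(3)|^2 + 6*|0|^2 + 6*|2|^2]
  = (1/24)[(64) + (0) + (8*sqrt(3) + 26) + (18) + (8) + (2) + (26 - 8*sqrt(3)) + (0) + (24)] = 168/24 = 7.
A character is irreducible iff <chi, chi> = 1, so this representation is reducible.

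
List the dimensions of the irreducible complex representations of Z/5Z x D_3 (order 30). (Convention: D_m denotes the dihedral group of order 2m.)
Dimensions: 1, 1, 1, 1, 1, 1, 1, 1, 1, 1, 2, 2, 2, 2, 2

Why: There are 15 irreducibles (= number of conjugacy classes). Their dimensions d_i satisfy sum d_i^2 = |G| = 30: 1 + 1 + 1 + 1 + 1 + 1 + 1 + 1 + 1 + 1 + 4 + 4 + 4 + 4 + 4 = 30. (For the product with Z/5Z: each of the 5 1-dim characters of Z/5Z tensors with each irrep of D_3, giving 5 copies of each D_3-dimension.)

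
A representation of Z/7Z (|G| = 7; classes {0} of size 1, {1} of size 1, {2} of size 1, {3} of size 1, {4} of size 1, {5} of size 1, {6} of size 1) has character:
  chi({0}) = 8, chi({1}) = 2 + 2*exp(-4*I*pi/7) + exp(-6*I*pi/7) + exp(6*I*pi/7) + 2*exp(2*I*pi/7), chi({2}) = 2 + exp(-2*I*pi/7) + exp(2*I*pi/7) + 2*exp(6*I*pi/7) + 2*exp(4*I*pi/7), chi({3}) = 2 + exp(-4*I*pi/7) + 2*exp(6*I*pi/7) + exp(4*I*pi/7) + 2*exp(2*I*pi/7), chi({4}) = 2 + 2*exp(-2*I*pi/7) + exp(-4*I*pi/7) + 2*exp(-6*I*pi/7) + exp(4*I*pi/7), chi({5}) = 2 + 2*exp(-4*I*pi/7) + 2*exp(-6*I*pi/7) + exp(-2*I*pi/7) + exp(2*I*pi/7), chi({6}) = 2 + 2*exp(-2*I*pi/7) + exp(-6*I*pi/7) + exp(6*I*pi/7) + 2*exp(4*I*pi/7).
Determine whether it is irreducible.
Not irreducible (reducible): <chi, chi> = 14 > 1.

Reasoning: <chi, chi> = (1/|G|) sum_C |C| * |chi(C)|^2 = (1/7)[1*|8|^2 + 1*|2 + 2*exp(-4*I*pi/7) + exp(-6*I*pi/7) + exp(6*I*pi/7) + 2*exp(2*I*pi/7)|^2 + 1*|2 + exp(-2*I*pi/7) + exp(2*I*pi/7) + 2*exp(6*I*pi/7) + 2*exp(4*I*pi/7)|^2 + 1*|2 + exp(-4*I*pi/7) + 2*exp(6*I*pi/7) + exp(4*I*pi/7) + 2*exp(2*I*pi/7)|^2 + 1*|2 + 2*exp(-2*I*pi/7) + exp(-4*I*pi/7) + 2*exp(-6*I*pi/7) + exp(4*I*pi/7)|^2 + 1*|2 + 2*exp(-4*I*pi/7) + 2*exp(-6*I*pi/7) + exp(-2*I*pi/7) + exp(2*I*pi/7)|^2 + 1*|2 + 2*exp(-2*I*pi/7) + exp(-6*I*pi/7) + exp(6*I*pi/7) + 2*exp(4*I*pi/7)|^2]
  = (1/7)[(64) + (14 + 8*exp(-4*I*pi/7) + 7*exp(-2*I*pi/7) + 10*exp(-6*I*pi/7) + 10*exp(6*I*pi/7) + 7*exp(2*I*pi/7) + 8*exp(4*I*pi/7)) + (14 + 10*exp(-2*I*pi/7) + 7*exp(-4*I*pi/7) + 8*exp(-6*I*pi/7) + 8*exp(6*I*pi/7) + 7*exp(4*I*pi/7) + 10*exp(2*I*pi/7)) + (14 + 10*exp(-4*I*pi/7) + 8*exp(-2*I*pi/7) + 7*exp(-6*I*pi/7) + 7*exp(6*I*pi/7) + 8*exp(2*I*pi/7) + 10*exp(4*I*pi/7)) + (14 + 10*exp(-4*I*pi/7) + 8*exp(-2*I*pi/7) + 7*exp(-6*I*pi/7) + 7*exp(6*I*pi/7) + 8*exp(2*I*pi/7) + 10*exp(4*I*pi/7)) + (14 + 10*exp(-2*I*pi/7) + 7*exp(-4*I*pi/7) + 8*exp(-6*I*pi/7) + 8*exp(6*I*pi/7) + 7*exp(4*I*pi/7) + 10*exp(2*I*pi/7)) + (14 + 8*exp(-4*I*pi/7) + 7*exp(-2*I*pi/7) + 10*exp(-6*I*pi/7) + 10*exp(6*I*pi/7) + 7*exp(2*I*pi/7) + 8*exp(4*I*pi/7))] = 98/7 = 14.
(Exp terms are combined using exp(i*s)*conj(exp(i*t)) = exp(i*(s-t)), and sums of them are collapsed using the identity that for every m > 1 the m distinct m-th roots of unity sum to 0, e.g. 1 + exp(2*I*pi/3) + exp(-2*I*pi/3) = 0.)
A character is irreducible iff <chi, chi> = 1, so this representation is reducible.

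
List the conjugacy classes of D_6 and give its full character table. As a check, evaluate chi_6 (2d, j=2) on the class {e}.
Conjugacy classes: {e} of size 1, {r^3} of size 1, {r^1, r^5} of size 2, {r^2, r^4} of size 2, {s, sr^2, ...} of size 3, {sr, sr^3, ...} of size 3.
Character table:
  irrep \ class              {e} (size 1)  {r^3} (size 1)  {r^1, r^5} (size 2)  {r^2, r^4} (size 2)  {s, sr^2, ...} (size 3)  {sr, sr^3, ...} (size 3)
  chi_1 (triv)               1             1               1                    1                    1                        1                       
  chi_2 (sign: r->1, s->-1)  1             1               1                    1                    -1                       -1                      
  chi_3 (r->-1, s->1)        1             -1              -1                   1                    1                        -1                      
  chi_4 (r->-1, s->-1)       1             -1              -1                   1                    -1                       1                       
  chi_5 (2d, j=1)            2             -2              1                    -1                   0                        0                       
  chi_6 (2d, j=2)            2             2               -1                   -1                   0                        0                       

Spot check: chi_6 (2d, j=2) on {e} = 2.

Justification: D_6 has order 2*6 = 12 with 6 conjugacy classes, hence 6 irreducibles. Sum of squared dims 1 + 1 + 1 + 1 + 4 + 4 = 12 = |G|. Linear characters come from the abelianisation; the 2-dimensional irreps have character r^k -> 2*cos(2*pi*j*k/6), reflections -> 0.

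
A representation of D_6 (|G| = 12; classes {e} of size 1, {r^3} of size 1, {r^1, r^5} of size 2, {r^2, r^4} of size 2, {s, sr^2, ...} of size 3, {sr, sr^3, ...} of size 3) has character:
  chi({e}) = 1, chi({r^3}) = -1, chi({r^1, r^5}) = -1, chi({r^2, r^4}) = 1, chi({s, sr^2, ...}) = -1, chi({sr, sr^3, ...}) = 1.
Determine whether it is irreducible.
Irreducible: <chi, chi> = 1.

Explanation: <chi, chi> = (1/|G|) sum_C |C| * |chi(C)|^2 = (1/12)[1*|1|^2 + 1*|-1|^2 + 2*|-1|^2 + 2*|1|^2 + 3*|-1|^2 + 3*|1|^2]
  = (1/12)[(1) + (1) + (2) + (2) + (3) + (3)] = 12/12 = 1.
A character is irreducible iff <chi, chi> = 1, so this representation is irreducible.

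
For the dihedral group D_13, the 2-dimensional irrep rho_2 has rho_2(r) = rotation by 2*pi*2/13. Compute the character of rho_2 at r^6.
chi_{rho_2}(r^6) = 2*cos(2*pi*2*6/13) = 2*cos(2*pi/13)

rho_2(r^6) is rotation by angle 2*pi*2*6/13, whose trace is 2*cos(2*pi*2*6/13) = 2*cos(2*pi/13).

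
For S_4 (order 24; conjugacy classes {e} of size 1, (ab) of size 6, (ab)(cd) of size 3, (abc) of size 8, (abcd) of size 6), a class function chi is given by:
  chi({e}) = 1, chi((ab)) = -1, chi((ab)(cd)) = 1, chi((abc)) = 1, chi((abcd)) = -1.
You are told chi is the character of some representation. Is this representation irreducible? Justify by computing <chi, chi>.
Irreducible: <chi, chi> = 1.

Argument: <chi, chi> = (1/|G|) sum_C |C| * |chi(C)|^2 = (1/24)[1*|1|^2 + 6*|-1|^2 + 3*|1|^2 + 8*|1|^2 + 6*|-1|^2]
  = (1/24)[(1) + (6) + (3) + (8) + (6)] = 24/24 = 1.
A character is irreducible iff <chi, chi> = 1, so this representation is irreducible.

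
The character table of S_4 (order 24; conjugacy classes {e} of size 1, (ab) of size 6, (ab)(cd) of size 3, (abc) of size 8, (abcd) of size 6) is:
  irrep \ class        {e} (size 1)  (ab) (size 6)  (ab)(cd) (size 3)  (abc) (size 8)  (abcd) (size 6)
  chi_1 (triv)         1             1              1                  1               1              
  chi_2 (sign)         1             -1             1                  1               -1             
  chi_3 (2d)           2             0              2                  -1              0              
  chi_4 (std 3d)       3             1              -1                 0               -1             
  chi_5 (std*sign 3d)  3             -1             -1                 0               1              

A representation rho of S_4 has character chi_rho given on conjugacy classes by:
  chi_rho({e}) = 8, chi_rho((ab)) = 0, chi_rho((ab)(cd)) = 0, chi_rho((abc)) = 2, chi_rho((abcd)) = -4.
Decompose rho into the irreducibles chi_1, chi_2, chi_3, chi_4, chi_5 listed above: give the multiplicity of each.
Multiplicities: chi_1: 0, chi_2: 2, chi_3: 0, chi_4: 2, chi_5: 0.

Use <chi_rho, chi> = (1/|G|) sum_C |C| * chi_rho(C) * conj(chi(C)) with |G| = 24 for each irreducible chi in the table:
  <chi_rho, chi_1> = (1/24)[1*(8)*conj(1) + 6*(0)*conj(1) + 3*(0)*conj(1) + 8*(2)*conj(1) + 6*(-4)*conj(1)]
      = (1/24)[(8) + (0) + (0) + (16) + (-24)] = 0/24 = 0
  <chi_rho, chi_2> = (1/24)[1*(8)*conj(1) + 6*(0)*conj(-1) + 3*(0)*conj(1) + 8*(2)*conj(1) + 6*(-4)*conj(-1)]
      = (1/24)[(8) + (0) + (0) + (16) + (24)] = 48/24 = 2
  <chi_rho, chi_3> = (1/24)[1*(8)*conj(2) + 6*(0)*conj(0) + 3*(0)*conj(2) + 8*(2)*conj(-1) + 6*(-4)*conj(0)]
      = (1/24)[(16) + (0) + (0) + (-16) + (0)] = 0/24 = 0
  <chi_rho, chi_4> = (1/24)[1*(8)*conj(3) + 6*(0)*conj(1) + 3*(0)*conj(-1) + 8*(2)*conj(0) + 6*(-4)*conj(-1)]
      = (1/24)[(24) + (0) + (0) + (0) + (24)] = 48/24 = 2
  <chi_rho, chi_5> = (1/24)[1*(8)*conj(3) + 6*(0)*conj(-1) + 3*(0)*conj(-1) + 8*(2)*conj(0) + 6*(-4)*conj(1)]
      = (1/24)[(24) + (0) + (0) + (0) + (-24)] = 0/24 = 0
Dimension check: dim(rho) = sum (mult * dim) = 0*1 + 2*1 + 0*2 + 2*3 + 0*3 = 8 = chi_rho(e) = 8.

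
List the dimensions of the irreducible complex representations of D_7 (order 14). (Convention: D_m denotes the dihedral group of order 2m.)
Dimensions: 1, 1, 2, 2, 2

Derivation: There are 5 irreducibles (= number of conjugacy classes). Their dimensions d_i satisfy sum d_i^2 = |G| = 14: 1 + 1 + 4 + 4 + 4 = 14.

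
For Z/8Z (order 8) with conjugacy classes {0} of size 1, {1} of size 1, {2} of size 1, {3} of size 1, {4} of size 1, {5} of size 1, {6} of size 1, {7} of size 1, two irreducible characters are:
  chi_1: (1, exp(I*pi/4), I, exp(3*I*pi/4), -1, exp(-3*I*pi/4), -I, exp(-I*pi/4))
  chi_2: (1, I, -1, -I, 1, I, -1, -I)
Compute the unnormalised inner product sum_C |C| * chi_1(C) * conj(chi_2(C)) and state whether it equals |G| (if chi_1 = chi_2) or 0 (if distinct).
Sum = 0; so <chi_1, chi_2> = 0 (distinct irreducibles are orthogonal).

Justification: Compute term by term over conjugacy classes (|C| * chi_1(C) * conj(chi_2(C))):
  1*(1)*conj(1) + 1*(exp(I*pi/4))*conj(I) + 1*(I)*conj(-1) + 1*(exp(3*I*pi/4))*conj(-I) + 1*(-1)*conj(1) + 1*(exp(-3*I*pi/4))*conj(I) + 1*(-I)*conj(-1) + 1*(exp(-I*pi/4))*conj(-I)
  = (1) + (-exp(3*I*pi/4)) + (-I) + (exp(-3*I*pi/4)) + (-1) + (-exp(-I*pi/4)) + (I) + (exp(I*pi/4))
  = 0.
(Exp terms are combined using exp(i*s)*conj(exp(i*t)) = exp(i*(s-t)), and sums of them are collapsed using the identity that for every m > 1 the m distinct m-th roots of unity sum to 0, e.g. 1 + exp(2*I*pi/3) + exp(-2*I*pi/3) = 0.)
Dividing by |G| = 8 gives 0/8 = 0, matching the row-orthogonality relation <chi_1, chi_2> = [chi_1 = chi_2].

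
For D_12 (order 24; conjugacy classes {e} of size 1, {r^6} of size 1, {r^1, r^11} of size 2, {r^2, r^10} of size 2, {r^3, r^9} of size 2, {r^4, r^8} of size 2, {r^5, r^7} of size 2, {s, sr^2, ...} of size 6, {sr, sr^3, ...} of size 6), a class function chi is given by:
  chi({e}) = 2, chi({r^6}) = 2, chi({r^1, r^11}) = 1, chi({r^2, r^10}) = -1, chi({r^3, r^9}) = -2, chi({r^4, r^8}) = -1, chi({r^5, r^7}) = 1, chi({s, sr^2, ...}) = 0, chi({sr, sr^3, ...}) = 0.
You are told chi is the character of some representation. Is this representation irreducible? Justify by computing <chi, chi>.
Irreducible: <chi, chi> = 1.

Argument: <chi, chi> = (1/|G|) sum_C |C| * |chi(C)|^2 = (1/24)[1*|2|^2 + 1*|2|^2 + 2*|1|^2 + 2*|-1|^2 + 2*|-2|^2 + 2*|-1|^2 + 2*|1|^2 + 6*|0|^2 + 6*|0|^2]
  = (1/24)[(4) + (4) + (2) + (2) + (8) + (2) + (2) + (0) + (0)] = 24/24 = 1.
A character is irreducible iff <chi, chi> = 1, so this representation is irreducible.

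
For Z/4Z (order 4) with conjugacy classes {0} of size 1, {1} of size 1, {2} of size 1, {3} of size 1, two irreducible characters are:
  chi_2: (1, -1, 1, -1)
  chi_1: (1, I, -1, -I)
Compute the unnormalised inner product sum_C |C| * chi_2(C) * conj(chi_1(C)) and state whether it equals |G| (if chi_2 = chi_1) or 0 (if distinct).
Sum = 0; so <chi_2, chi_1> = 0 (distinct irreducibles are orthogonal).

Argument: Compute term by term over conjugacy classes (|C| * chi_2(C) * conj(chi_1(C))):
  1*(1)*conj(1) + 1*(-1)*conj(I) + 1*(1)*conj(-1) + 1*(-1)*conj(-I)
  = (1) + (I) + (-1) + (-I)
  = 0.
(Exp terms are combined using exp(i*s)*conj(exp(i*t)) = exp(i*(s-t)), and sums of them are collapsed using the identity that for every m > 1 the m distinct m-th roots of unity sum to 0, e.g. 1 + exp(2*I*pi/3) + exp(-2*I*pi/3) = 0.)
Dividing by |G| = 4 gives 0/4 = 0, matching the row-orthogonality relation <chi_2, chi_1> = [chi_2 = chi_1].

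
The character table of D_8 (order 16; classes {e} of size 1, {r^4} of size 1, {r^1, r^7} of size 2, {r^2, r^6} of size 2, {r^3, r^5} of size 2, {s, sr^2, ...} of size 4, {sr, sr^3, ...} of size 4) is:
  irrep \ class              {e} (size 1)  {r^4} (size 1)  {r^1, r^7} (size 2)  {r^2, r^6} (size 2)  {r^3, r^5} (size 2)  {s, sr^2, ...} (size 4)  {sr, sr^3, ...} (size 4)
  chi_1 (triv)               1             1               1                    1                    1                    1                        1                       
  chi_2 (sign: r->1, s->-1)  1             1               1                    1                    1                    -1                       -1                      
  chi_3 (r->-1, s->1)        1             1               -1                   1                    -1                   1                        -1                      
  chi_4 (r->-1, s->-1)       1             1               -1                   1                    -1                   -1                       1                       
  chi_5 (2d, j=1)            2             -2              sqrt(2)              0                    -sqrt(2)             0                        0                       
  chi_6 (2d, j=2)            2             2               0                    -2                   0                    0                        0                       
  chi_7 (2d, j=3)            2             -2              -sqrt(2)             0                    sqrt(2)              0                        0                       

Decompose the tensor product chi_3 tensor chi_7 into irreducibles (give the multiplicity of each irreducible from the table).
chi_3 tensor chi_7 = chi_5 (all other irreducibles have multiplicity 0).

Why: The character of a tensor product is the pointwise product (chi_3 * chi_7)(C) = chi_3(C) * chi_7(C):
  {e}: (1)*(2), {r^4}: (1)*(-2), {r^1, r^7}: (-1)*(-sqrt(2)), {r^2, r^6}: (1)*(0), {r^3, r^5}: (-1)*(sqrt(2)), {s, sr^2, ...}: (1)*(0), {sr, sr^3, ...}: (-1)*(0)
so (chi_3 * chi_7) takes values
  {e} -> 2, {r^4} -> -2, {r^1, r^7} -> sqrt(2), {r^2, r^6} -> 0, {r^3, r^5} -> -sqrt(2), {s, sr^2, ...} -> 0, {sr, sr^3, ...} -> 0.
Now take the inner product of this character with each irreducible chi from the table, <chi_3*chi_7, chi> = (1/16) sum_C |C| (chi_3*chi_7)(C) conj(chi(C)):
  <chi_3*chi_7, chi_1> = (1/16)[1*(2)*conj(1) + 1*(-2)*conj(1) + 2*(sqrt(2))*conj(1) + 2*(0)*conj(1) + 2*(-sqrt(2))*conj(1) + 4*(0)*conj(1) + 4*(0)*conj(1)]
      = (1/16)[(2) + (-2) + (2*sqrt(2)) + (0) + (-2*sqrt(2)) + (0) + (0)] = 0/16 = 0
  <chi_3*chi_7, chi_2> = (1/16)[1*(2)*conj(1) + 1*(-2)*conj(1) + 2*(sqrt(2))*conj(1) + 2*(0)*conj(1) + 2*(-sqrt(2))*conj(1) + 4*(0)*conj(-1) + 4*(0)*conj(-1)]
      = (1/16)[(2) + (-2) + (2*sqrt(2)) + (0) + (-2*sqrt(2)) + (0) + (0)] = 0/16 = 0
  <chi_3*chi_7, chi_3> = (1/16)[1*(2)*conj(1) + 1*(-2)*conj(1) + 2*(sqrt(2))*conj(-1) + 2*(0)*conj(1) + 2*(-sqrt(2))*conj(-1) + 4*(0)*conj(1) + 4*(0)*conj(-1)]
      = (1/16)[(2) + (-2) + (-2*sqrt(2)) + (0) + (2*sqrt(2)) + (0) + (0)] = 0/16 = 0
  <chi_3*chi_7, chi_4> = (1/16)[1*(2)*conj(1) + 1*(-2)*conj(1) + 2*(sqrt(2))*conj(-1) + 2*(0)*conj(1) + 2*(-sqrt(2))*conj(-1) + 4*(0)*conj(-1) + 4*(0)*conj(1)]
      = (1/16)[(2) + (-2) + (-2*sqrt(2)) + (0) + (2*sqrt(2)) + (0) + (0)] = 0/16 = 0
  <chi_3*chi_7, chi_5> = (1/16)[1*(2)*conj(2) + 1*(-2)*conj(-2) + 2*(sqrt(2))*conj(sqrt(2)) + 2*(0)*conj(0) + 2*(-sqrt(2))*conj(-sqrt(2)) + 4*(0)*conj(0) + 4*(0)*conj(0)]
      = (1/16)[(4) + (4) + (4) + (0) + (4) + (0) + (0)] = 16/16 = 1
  <chi_3*chi_7, chi_6> = (1/16)[1*(2)*conj(2) + 1*(-2)*conj(2) + 2*(sqrt(2))*conj(0) + 2*(0)*conj(-2) + 2*(-sqrt(2))*conj(0) + 4*(0)*conj(0) + 4*(0)*conj(0)]
      = (1/16)[(4) + (-4) + (0) + (0) + (0) + (0) + (0)] = 0/16 = 0
  <chi_3*chi_7, chi_7> = (1/16)[1*(2)*conj(2) + 1*(-2)*conj(-2) + 2*(sqrt(2))*conj(-sqrt(2)) + 2*(0)*conj(0) + 2*(-sqrt(2))*conj(sqrt(2)) + 4*(0)*conj(0) + 4*(0)*conj(0)]
      = (1/16)[(4) + (4) + (-4) + (0) + (-4) + (0) + (0)] = 0/16 = 0
Hence the multiplicities are chi_5: 1. Dimension check: dim(chi_3)*dim(chi_7) = 1*2 = 2 and sum (mult * dim) = 1*2 = 2.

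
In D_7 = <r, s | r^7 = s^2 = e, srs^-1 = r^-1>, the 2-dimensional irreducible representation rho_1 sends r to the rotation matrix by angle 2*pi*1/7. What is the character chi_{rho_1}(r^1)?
chi_{rho_1}(r^1) = 2*cos(2*pi*1*1/7) = 2*cos(2*pi/7)

rho_1(r^1) is rotation by angle 2*pi*1*1/7, whose trace is 2*cos(2*pi*1*1/7) = 2*cos(2*pi/7).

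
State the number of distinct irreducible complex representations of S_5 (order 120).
7

The number of irreducible complex representations of a finite group equals its number of conjugacy classes. Conjugacy classes in S_5 correspond to cycle types, i.e. partitions of 5; there are p(5) = 7 of them, so S_5 (order 120) has exactly 7 irreducible complex representations.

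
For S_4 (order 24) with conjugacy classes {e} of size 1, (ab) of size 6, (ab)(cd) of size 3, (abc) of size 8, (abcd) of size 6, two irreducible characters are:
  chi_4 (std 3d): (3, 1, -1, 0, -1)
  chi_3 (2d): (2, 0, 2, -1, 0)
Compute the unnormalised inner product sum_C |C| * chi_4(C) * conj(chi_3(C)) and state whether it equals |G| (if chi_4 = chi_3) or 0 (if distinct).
Sum = 0; so <chi_4, chi_3> = 0 (distinct irreducibles are orthogonal).

Why: Compute term by term over conjugacy classes (|C| * chi_4(C) * conj(chi_3(C))):
  1*(3)*conj(2) + 6*(1)*conj(0) + 3*(-1)*conj(2) + 8*(0)*conj(-1) + 6*(-1)*conj(0)
  = (6) + (0) + (-6) + (0) + (0)
  = 0.
Dividing by |G| = 24 gives 0/24 = 0, matching the row-orthogonality relation <chi_4, chi_3> = [chi_4 = chi_3].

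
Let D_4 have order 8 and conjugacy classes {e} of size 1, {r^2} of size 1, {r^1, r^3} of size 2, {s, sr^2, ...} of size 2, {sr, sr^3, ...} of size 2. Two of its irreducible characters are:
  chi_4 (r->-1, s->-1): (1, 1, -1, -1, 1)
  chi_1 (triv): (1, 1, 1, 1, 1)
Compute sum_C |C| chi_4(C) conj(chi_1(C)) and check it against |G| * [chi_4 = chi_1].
Sum = 0; so <chi_4, chi_1> = 0 (distinct irreducibles are orthogonal).

Derivation: Compute term by term over conjugacy classes (|C| * chi_4(C) * conj(chi_1(C))):
  1*(1)*conj(1) + 1*(1)*conj(1) + 2*(-1)*conj(1) + 2*(-1)*conj(1) + 2*(1)*conj(1)
  = (1) + (1) + (-2) + (-2) + (2)
  = 0.
Dividing by |G| = 8 gives 0/8 = 0, matching the row-orthogonality relation <chi_4, chi_1> = [chi_4 = chi_1].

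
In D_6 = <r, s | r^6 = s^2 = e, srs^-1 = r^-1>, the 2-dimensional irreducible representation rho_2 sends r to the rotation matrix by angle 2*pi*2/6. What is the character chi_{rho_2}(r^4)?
chi_{rho_2}(r^4) = 2*cos(2*pi*2*4/6) = -1

Justification: rho_2(r^4) is rotation by angle 2*pi*2*4/6, whose trace is 2*cos(2*pi*2*4/6) = -1.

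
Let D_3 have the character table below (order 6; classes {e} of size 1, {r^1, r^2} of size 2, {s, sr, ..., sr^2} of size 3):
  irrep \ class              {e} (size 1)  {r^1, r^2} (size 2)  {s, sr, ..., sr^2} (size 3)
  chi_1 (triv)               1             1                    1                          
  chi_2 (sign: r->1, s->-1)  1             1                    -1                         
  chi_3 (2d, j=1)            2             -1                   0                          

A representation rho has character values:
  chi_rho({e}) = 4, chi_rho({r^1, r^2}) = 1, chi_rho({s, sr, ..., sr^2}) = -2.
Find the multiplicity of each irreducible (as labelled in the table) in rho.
Multiplicities: chi_1: 0, chi_2: 2, chi_3: 1.

Argument: Use <chi_rho, chi> = (1/|G|) sum_C |C| * chi_rho(C) * conj(chi(C)) with |G| = 6 for each irreducible chi in the table:
  <chi_rho, chi_1> = (1/6)[1*(4)*conj(1) + 2*(1)*conj(1) + 3*(-2)*conj(1)]
      = (1/6)[(4) + (2) + (-6)] = 0/6 = 0
  <chi_rho, chi_2> = (1/6)[1*(4)*conj(1) + 2*(1)*conj(1) + 3*(-2)*conj(-1)]
      = (1/6)[(4) + (2) + (6)] = 12/6 = 2
  <chi_rho, chi_3> = (1/6)[1*(4)*conj(2) + 2*(1)*conj(-1) + 3*(-2)*conj(0)]
      = (1/6)[(8) + (-2) + (0)] = 6/6 = 1
Dimension check: dim(rho) = sum (mult * dim) = 0*1 + 2*1 + 1*2 = 4 = chi_rho(e) = 4.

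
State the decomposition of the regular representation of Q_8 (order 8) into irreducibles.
Each irreducible V_i of dimension d_i appears with multiplicity d_i, i.e. rho_reg = (direct sum over all irreducibles V_i) d_i V_i. The irreducible dimensions for Q_8 are 1, 1, 1, 1, 2: 4 irreducibles of dimension 1, each with multiplicity 1; 1 irreducible of dimension 2, with multiplicity 2. Total dimension 4*1*1 + 1*2*2 = 8 = |G|.

Solution. General theorem: in the regular representation of a finite group G, each irreducible appears with multiplicity equal to its dimension. Check: dim(rho_reg) = sum d_i^2 = 1 + 1 + 1 + 1 + 4 = 8 = |G|.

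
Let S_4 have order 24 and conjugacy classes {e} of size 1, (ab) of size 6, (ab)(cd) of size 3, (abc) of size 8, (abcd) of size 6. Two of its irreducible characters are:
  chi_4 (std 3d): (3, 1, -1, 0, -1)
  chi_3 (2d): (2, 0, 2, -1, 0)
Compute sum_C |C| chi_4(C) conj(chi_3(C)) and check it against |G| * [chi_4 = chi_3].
Sum = 0; so <chi_4, chi_3> = 0 (distinct irreducibles are orthogonal).

Working: Compute term by term over conjugacy classes (|C| * chi_4(C) * conj(chi_3(C))):
  1*(3)*conj(2) + 6*(1)*conj(0) + 3*(-1)*conj(2) + 8*(0)*conj(-1) + 6*(-1)*conj(0)
  = (6) + (0) + (-6) + (0) + (0)
  = 0.
Dividing by |G| = 24 gives 0/24 = 0, matching the row-orthogonality relation <chi_4, chi_3> = [chi_4 = chi_3].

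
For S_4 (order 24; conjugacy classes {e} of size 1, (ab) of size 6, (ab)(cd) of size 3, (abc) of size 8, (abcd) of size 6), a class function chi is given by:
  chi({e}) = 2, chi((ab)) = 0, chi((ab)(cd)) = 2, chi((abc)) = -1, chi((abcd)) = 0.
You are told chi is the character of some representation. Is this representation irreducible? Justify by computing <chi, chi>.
Irreducible: <chi, chi> = 1.

Why: <chi, chi> = (1/|G|) sum_C |C| * |chi(C)|^2 = (1/24)[1*|2|^2 + 6*|0|^2 + 3*|2|^2 + 8*|-1|^2 + 6*|0|^2]
  = (1/24)[(4) + (0) + (12) + (8) + (0)] = 24/24 = 1.
A character is irreducible iff <chi, chi> = 1, so this representation is irreducible.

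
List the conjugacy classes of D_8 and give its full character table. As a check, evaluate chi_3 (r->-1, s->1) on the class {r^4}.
Conjugacy classes: {e} of size 1, {r^4} of size 1, {r^1, r^7} of size 2, {r^2, r^6} of size 2, {r^3, r^5} of size 2, {s, sr^2, ...} of size 4, {sr, sr^3, ...} of size 4.
Character table:
  irrep \ class              {e} (size 1)  {r^4} (size 1)  {r^1, r^7} (size 2)  {r^2, r^6} (size 2)  {r^3, r^5} (size 2)  {s, sr^2, ...} (size 4)  {sr, sr^3, ...} (size 4)
  chi_1 (triv)               1             1               1                    1                    1                    1                        1                       
  chi_2 (sign: r->1, s->-1)  1             1               1                    1                    1                    -1                       -1                      
  chi_3 (r->-1, s->1)        1             1               -1                   1                    -1                   1                        -1                      
  chi_4 (r->-1, s->-1)       1             1               -1                   1                    -1                   -1                       1                       
  chi_5 (2d, j=1)            2             -2              sqrt(2)              0                    -sqrt(2)             0                        0                       
  chi_6 (2d, j=2)            2             2               0                    -2                   0                    0                        0                       
  chi_7 (2d, j=3)            2             -2              -sqrt(2)             0                    sqrt(2)              0                        0                       

Spot check: chi_3 (r->-1, s->1) on {r^4} = 1.

Derivation: D_8 has order 2*8 = 16 with 7 conjugacy classes, hence 7 irreducibles. Sum of squared dims 1 + 1 + 1 + 1 + 4 + 4 + 4 = 16 = |G|. Linear characters come from the abelianisation; the 2-dimensional irreps have character r^k -> 2*cos(2*pi*j*k/8), reflections -> 0.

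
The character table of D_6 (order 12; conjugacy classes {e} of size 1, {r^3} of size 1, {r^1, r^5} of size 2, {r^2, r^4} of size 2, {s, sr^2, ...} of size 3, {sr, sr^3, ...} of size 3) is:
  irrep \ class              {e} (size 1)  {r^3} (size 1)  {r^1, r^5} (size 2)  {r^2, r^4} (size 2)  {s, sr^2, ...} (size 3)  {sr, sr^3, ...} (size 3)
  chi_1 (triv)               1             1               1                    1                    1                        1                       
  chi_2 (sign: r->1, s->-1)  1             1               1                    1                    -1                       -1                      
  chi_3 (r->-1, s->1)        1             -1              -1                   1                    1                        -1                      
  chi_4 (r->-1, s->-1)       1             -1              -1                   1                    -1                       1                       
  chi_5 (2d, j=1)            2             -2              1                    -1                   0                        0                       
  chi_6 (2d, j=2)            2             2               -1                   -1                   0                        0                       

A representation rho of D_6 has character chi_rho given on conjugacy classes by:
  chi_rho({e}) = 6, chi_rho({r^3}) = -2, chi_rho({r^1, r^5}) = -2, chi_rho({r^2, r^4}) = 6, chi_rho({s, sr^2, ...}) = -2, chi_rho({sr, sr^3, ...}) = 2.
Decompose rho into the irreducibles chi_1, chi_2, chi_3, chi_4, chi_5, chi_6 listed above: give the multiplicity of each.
Multiplicities: chi_1: 1, chi_2: 1, chi_3: 1, chi_4: 3, chi_5: 0, chi_6: 0.

Solution. Use <chi_rho, chi> = (1/|G|) sum_C |C| * chi_rho(C) * conj(chi(C)) with |G| = 12 for each irreducible chi in the table:
  <chi_rho, chi_1> = (1/12)[1*(6)*conj(1) + 1*(-2)*conj(1) + 2*(-2)*conj(1) + 2*(6)*conj(1) + 3*(-2)*conj(1) + 3*(2)*conj(1)]
      = (1/12)[(6) + (-2) + (-4) + (12) + (-6) + (6)] = 12/12 = 1
  <chi_rho, chi_2> = (1/12)[1*(6)*conj(1) + 1*(-2)*conj(1) + 2*(-2)*conj(1) + 2*(6)*conj(1) + 3*(-2)*conj(-1) + 3*(2)*conj(-1)]
      = (1/12)[(6) + (-2) + (-4) + (12) + (6) + (-6)] = 12/12 = 1
  <chi_rho, chi_3> = (1/12)[1*(6)*conj(1) + 1*(-2)*conj(-1) + 2*(-2)*conj(-1) + 2*(6)*conj(1) + 3*(-2)*conj(1) + 3*(2)*conj(-1)]
      = (1/12)[(6) + (2) + (4) + (12) + (-6) + (-6)] = 12/12 = 1
  <chi_rho, chi_4> = (1/12)[1*(6)*conj(1) + 1*(-2)*conj(-1) + 2*(-2)*conj(-1) + 2*(6)*conj(1) + 3*(-2)*conj(-1) + 3*(2)*conj(1)]
      = (1/12)[(6) + (2) + (4) + (12) + (6) + (6)] = 36/12 = 3
  <chi_rho, chi_5> = (1/12)[1*(6)*conj(2) + 1*(-2)*conj(-2) + 2*(-2)*conj(1) + 2*(6)*conj(-1) + 3*(-2)*conj(0) + 3*(2)*conj(0)]
      = (1/12)[(12) + (4) + (-4) + (-12) + (0) + (0)] = 0/12 = 0
  <chi_rho, chi_6> = (1/12)[1*(6)*conj(2) + 1*(-2)*conj(2) + 2*(-2)*conj(-1) + 2*(6)*conj(-1) + 3*(-2)*conj(0) + 3*(2)*conj(0)]
      = (1/12)[(12) + (-4) + (4) + (-12) + (0) + (0)] = 0/12 = 0
Dimension check: dim(rho) = sum (mult * dim) = 1*1 + 1*1 + 1*1 + 3*1 + 0*2 + 0*2 = 6 = chi_rho(e) = 6.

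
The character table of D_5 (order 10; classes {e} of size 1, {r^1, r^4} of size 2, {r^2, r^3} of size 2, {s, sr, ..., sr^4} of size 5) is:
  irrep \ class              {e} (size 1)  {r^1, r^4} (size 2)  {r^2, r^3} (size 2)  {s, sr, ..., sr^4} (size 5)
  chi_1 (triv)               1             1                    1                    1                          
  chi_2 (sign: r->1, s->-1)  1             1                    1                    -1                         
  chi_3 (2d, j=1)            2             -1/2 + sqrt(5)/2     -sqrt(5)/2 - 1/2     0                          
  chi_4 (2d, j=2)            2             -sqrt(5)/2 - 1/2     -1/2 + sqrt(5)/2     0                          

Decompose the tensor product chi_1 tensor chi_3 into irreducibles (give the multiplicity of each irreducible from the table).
chi_1 tensor chi_3 = chi_3 (all other irreducibles have multiplicity 0).

The character of a tensor product is the pointwise product (chi_1 * chi_3)(C) = chi_1(C) * chi_3(C):
  {e}: (1)*(2), {r^1, r^4}: (1)*(-1/2 + sqrt(5)/2), {r^2, r^3}: (1)*(-sqrt(5)/2 - 1/2), {s, sr, ..., sr^4}: (1)*(0)
so (chi_1 * chi_3) takes values
  {e} -> 2, {r^1, r^4} -> -1/2 + sqrt(5)/2, {r^2, r^3} -> -sqrt(5)/2 - 1/2, {s, sr, ..., sr^4} -> 0.
Now take the inner product of this character with each irreducible chi from the table, <chi_1*chi_3, chi> = (1/10) sum_C |C| (chi_1*chi_3)(C) conj(chi(C)):
  <chi_1*chi_3, chi_1> = (1/10)[1*(2)*conj(1) + 2*(-1/2 + sqrt(5)/2)*conj(1) + 2*(-sqrt(5)/2 - 1/2)*conj(1) + 5*(0)*conj(1)]
      = (1/10)[(2) + (-1 + sqrt(5)) + (-sqrt(5) - 1) + (0)] = 0/10 = 0
  <chi_1*chi_3, chi_2> = (1/10)[1*(2)*conj(1) + 2*(-1/2 + sqrt(5)/2)*conj(1) + 2*(-sqrt(5)/2 - 1/2)*conj(1) + 5*(0)*conj(-1)]
      = (1/10)[(2) + (-1 + sqrt(5)) + (-sqrt(5) - 1) + (0)] = 0/10 = 0
  <chi_1*chi_3, chi_3> = (1/10)[1*(2)*conj(2) + 2*(-1/2 + sqrt(5)/2)*conj(-1/2 + sqrt(5)/2) + 2*(-sqrt(5)/2 - 1/2)*conj(-sqrt(5)/2 - 1/2) + 5*(0)*conj(0)]
      = (1/10)[(4) + (3 - sqrt(5)) + (sqrt(5) + 3) + (0)] = 10/10 = 1
  <chi_1*chi_3, chi_4> = (1/10)[1*(2)*conj(2) + 2*(-1/2 + sqrt(5)/2)*conj(-sqrt(5)/2 - 1/2) + 2*(-sqrt(5)/2 - 1/2)*conj(-1/2 + sqrt(5)/2) + 5*(0)*conj(0)]
      = (1/10)[(4) + (-2) + (-2) + (0)] = 0/10 = 0
Hence the multiplicities are chi_3: 1. Dimension check: dim(chi_1)*dim(chi_3) = 1*2 = 2 and sum (mult * dim) = 1*2 = 2.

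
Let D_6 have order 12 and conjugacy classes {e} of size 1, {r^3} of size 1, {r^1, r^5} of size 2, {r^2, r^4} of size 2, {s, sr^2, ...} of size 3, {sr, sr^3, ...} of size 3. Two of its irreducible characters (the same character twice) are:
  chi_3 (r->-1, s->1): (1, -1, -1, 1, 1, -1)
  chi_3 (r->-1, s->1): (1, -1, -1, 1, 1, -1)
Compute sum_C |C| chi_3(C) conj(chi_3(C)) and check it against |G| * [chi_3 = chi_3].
Sum = 12 = |G| = 12; so <chi_3, chi_3> = 1 (norm-1 confirms irreducibility).

Details: Compute term by term over conjugacy classes (|C| * chi_3(C) * conj(chi_3(C))):
  1*(1)*conj(1) + 1*(-1)*conj(-1) + 2*(-1)*conj(-1) + 2*(1)*conj(1) + 3*(1)*conj(1) + 3*(-1)*conj(-1)
  = (1) + (1) + (2) + (2) + (3) + (3)
  = 12.
Dividing by |G| = 12 gives 12/12 = 1, matching the row-orthogonality relation <chi_3, chi_3> = [chi_3 = chi_3].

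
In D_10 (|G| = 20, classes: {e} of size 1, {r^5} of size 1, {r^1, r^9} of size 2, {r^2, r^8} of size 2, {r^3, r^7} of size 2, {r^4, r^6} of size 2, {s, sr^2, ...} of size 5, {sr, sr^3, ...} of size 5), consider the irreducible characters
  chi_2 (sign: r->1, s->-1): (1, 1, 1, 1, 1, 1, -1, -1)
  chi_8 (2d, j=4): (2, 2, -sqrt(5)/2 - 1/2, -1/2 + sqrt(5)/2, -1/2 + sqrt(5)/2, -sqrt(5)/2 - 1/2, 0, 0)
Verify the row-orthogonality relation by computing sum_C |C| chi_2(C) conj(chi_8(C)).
Sum = 0; so <chi_2, chi_8> = 0 (distinct irreducibles are orthogonal).

Solution. Compute term by term over conjugacy classes (|C| * chi_2(C) * conj(chi_8(C))):
  1*(1)*conj(2) + 1*(1)*conj(2) + 2*(1)*conj(-sqrt(5)/2 - 1/2) + 2*(1)*conj(-1/2 + sqrt(5)/2) + 2*(1)*conj(-1/2 + sqrt(5)/2) + 2*(1)*conj(-sqrt(5)/2 - 1/2) + 5*(-1)*conj(0) + 5*(-1)*conj(0)
  = (2) + (2) + (-sqrt(5) - 1) + (-1 + sqrt(5)) + (-1 + sqrt(5)) + (-sqrt(5) - 1) + (0) + (0)
  = 0.
Dividing by |G| = 20 gives 0/20 = 0, matching the row-orthogonality relation <chi_2, chi_8> = [chi_2 = chi_8].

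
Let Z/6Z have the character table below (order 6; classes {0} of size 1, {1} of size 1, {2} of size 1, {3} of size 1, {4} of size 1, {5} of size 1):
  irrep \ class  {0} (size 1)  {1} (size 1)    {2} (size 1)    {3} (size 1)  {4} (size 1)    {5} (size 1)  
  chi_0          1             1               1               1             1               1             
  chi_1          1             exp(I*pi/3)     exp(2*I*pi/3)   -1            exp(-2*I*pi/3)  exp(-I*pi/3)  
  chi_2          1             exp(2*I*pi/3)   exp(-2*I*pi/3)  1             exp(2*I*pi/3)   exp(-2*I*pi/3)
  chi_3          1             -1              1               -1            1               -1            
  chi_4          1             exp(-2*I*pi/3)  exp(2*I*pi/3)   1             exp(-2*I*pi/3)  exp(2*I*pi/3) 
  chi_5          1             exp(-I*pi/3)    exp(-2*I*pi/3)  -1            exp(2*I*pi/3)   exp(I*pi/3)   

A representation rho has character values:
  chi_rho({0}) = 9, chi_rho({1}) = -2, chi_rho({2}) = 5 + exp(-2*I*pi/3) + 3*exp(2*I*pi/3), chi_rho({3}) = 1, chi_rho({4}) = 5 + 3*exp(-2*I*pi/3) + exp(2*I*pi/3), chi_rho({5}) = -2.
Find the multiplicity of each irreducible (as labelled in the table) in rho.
Multiplicities: chi_0: 2, chi_1: 1, chi_2: 1, chi_3: 3, chi_4: 2, chi_5: 0.

Justification: Use <chi_rho, chi> = (1/|G|) sum_C |C| * chi_rho(C) * conj(chi(C)) with |G| = 6 for each irreducible chi in the table:
  <chi_rho, chi_0> = (1/6)[1*(9)*conj(1) + 1*(-2)*conj(1) + 1*(5 + exp(-2*I*pi/3) + 3*exp(2*I*pi/3))*conj(1) + 1*(1)*conj(1) + 1*(5 + 3*exp(-2*I*pi/3) + exp(2*I*pi/3))*conj(1) + 1*(-2)*conj(1)]
      = (1/6)[(9) + (-2) + (5 + exp(-2*I*pi/3) + 3*exp(2*I*pi/3)) + (1) + (5 + 3*exp(-2*I*pi/3) + exp(2*I*pi/3)) + (-2)] = 12/6 = 2
  <chi_rho, chi_1> = (1/6)[1*(9)*conj(1) + 1*(-2)*conj(exp(I*pi/3)) + 1*(5 + exp(-2*I*pi/3) + 3*exp(2*I*pi/3))*conj(exp(2*I*pi/3)) + 1*(1)*conj(-1) + 1*(5 + 3*exp(-2*I*pi/3) + exp(2*I*pi/3))*conj(exp(-2*I*pi/3)) + 1*(-2)*conj(exp(-I*pi/3))]
      = (1/6)[(9) + (-1 - exp(-I*pi/3) + exp(I*pi/3)) + (3 + 5*exp(-2*I*pi/3) + exp(2*I*pi/3)) + (-1) + (3 + exp(-2*I*pi/3) + 5*exp(2*I*pi/3)) + (-1 - exp(I*pi/3) + exp(-I*pi/3))] = 6/6 = 1
  <chi_rho, chi_2> = (1/6)[1*(9)*conj(1) + 1*(-2)*conj(exp(2*I*pi/3)) + 1*(5 + exp(-2*I*pi/3) + 3*exp(2*I*pi/3))*conj(exp(-2*I*pi/3)) + 1*(1)*conj(1) + 1*(5 + 3*exp(-2*I*pi/3) + exp(2*I*pi/3))*conj(exp(2*I*pi/3)) + 1*(-2)*conj(exp(-2*I*pi/3))]
      = (1/6)[(9) + (1 + exp(-I*pi/3) - exp(-2*I*pi/3) + 2*exp(2*I*pi/3)) + (1 + 3*exp(-2*I*pi/3) + 5*exp(2*I*pi/3)) + (1) + (1 + 5*exp(-2*I*pi/3) + 3*exp(2*I*pi/3)) + (1 + 2*exp(-2*I*pi/3) - exp(2*I*pi/3) + exp(I*pi/3))] = 6/6 = 1
  <chi_rho, chi_3> = (1/6)[1*(9)*conj(1) + 1*(-2)*conj(-1) + 1*(5 + exp(-2*I*pi/3) + 3*exp(2*I*pi/3))*conj(1) + 1*(1)*conj(-1) + 1*(5 + 3*exp(-2*I*pi/3) + exp(2*I*pi/3))*conj(1) + 1*(-2)*conj(-1)]
      = (1/6)[(9) + (2) + (5 + exp(-2*I*pi/3) + 3*exp(2*I*pi/3)) + (-1) + (5 + 3*exp(-2*I*pi/3) + exp(2*I*pi/3)) + (2)] = 18/6 = 3
  <chi_rho, chi_4> = (1/6)[1*(9)*conj(1) + 1*(-2)*conj(exp(-2*I*pi/3)) + 1*(5 + exp(-2*I*pi/3) + 3*exp(2*I*pi/3))*conj(exp(2*I*pi/3)) + 1*(1)*conj(1) + 1*(5 + 3*exp(-2*I*pi/3) + exp(2*I*pi/3))*conj(exp(-2*I*pi/3)) + 1*(-2)*conj(exp(2*I*pi/3))]
      = (1/6)[(9) + (1 + exp(-2*I*pi/3) - exp(2*I*pi/3)) + (3 + 5*exp(-2*I*pi/3) + exp(2*I*pi/3)) + (1) + (3 + exp(-2*I*pi/3) + 5*exp(2*I*pi/3)) + (1 + exp(2*I*pi/3) - exp(-2*I*pi/3))] = 12/6 = 2
  <chi_rho, chi_5> = (1/6)[1*(9)*conj(1) + 1*(-2)*conj(exp(-I*pi/3)) + 1*(5 + exp(-2*I*pi/3) + 3*exp(2*I*pi/3))*conj(exp(-2*I*pi/3)) + 1*(1)*conj(-1) + 1*(5 + 3*exp(-2*I*pi/3) + exp(2*I*pi/3))*conj(exp(2*I*pi/3)) + 1*(-2)*conj(exp(I*pi/3))]
      = (1/6)[(9) + (-1 + 2*exp(-I*pi/3) - exp(I*pi/3) + exp(2*I*pi/3)) + (1 + 3*exp(-2*I*pi/3) + 5*exp(2*I*pi/3)) + (-1) + (1 + 5*exp(-2*I*pi/3) + 3*exp(2*I*pi/3)) + (-1 + exp(-2*I*pi/3) - exp(-I*pi/3) + 2*exp(I*pi/3))] = 0/6 = 0
(Exp terms are combined using exp(i*s)*conj(exp(i*t)) = exp(i*(s-t)), and sums of them are collapsed using the identity that for every m > 1 the m distinct m-th roots of unity sum to 0, e.g. 1 + exp(2*I*pi/3) + exp(-2*I*pi/3) = 0.)
Dimension check: dim(rho) = sum (mult * dim) = 2*1 + 1*1 + 1*1 + 3*1 + 2*1 + 0*1 = 9 = chi_rho(e) = 9.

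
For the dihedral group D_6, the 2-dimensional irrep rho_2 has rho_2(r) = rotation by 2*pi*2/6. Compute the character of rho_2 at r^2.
chi_{rho_2}(r^2) = 2*cos(2*pi*2*2/6) = -1

Argument: rho_2(r^2) is rotation by angle 2*pi*2*2/6, whose trace is 2*cos(2*pi*2*2/6) = -1.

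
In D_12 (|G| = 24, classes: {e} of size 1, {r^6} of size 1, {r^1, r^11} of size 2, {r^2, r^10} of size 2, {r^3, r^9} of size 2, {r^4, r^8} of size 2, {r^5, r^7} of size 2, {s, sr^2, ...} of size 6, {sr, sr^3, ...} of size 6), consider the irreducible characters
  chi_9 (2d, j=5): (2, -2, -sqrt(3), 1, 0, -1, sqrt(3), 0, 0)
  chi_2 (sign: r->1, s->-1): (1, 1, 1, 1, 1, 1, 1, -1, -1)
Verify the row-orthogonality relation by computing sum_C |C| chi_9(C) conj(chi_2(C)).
Sum = 0; so <chi_9, chi_2> = 0 (distinct irreducibles are orthogonal).

Explanation: Compute term by term over conjugacy classes (|C| * chi_9(C) * conj(chi_2(C))):
  1*(2)*conj(1) + 1*(-2)*conj(1) + 2*(-sqrt(3))*conj(1) + 2*(1)*conj(1) + 2*(0)*conj(1) + 2*(-1)*conj(1) + 2*(sqrt(3))*conj(1) + 6*(0)*conj(-1) + 6*(0)*conj(-1)
  = (2) + (-2) + (-2*sqrt(3)) + (2) + (0) + (-2) + (2*sqrt(3)) + (0) + (0)
  = 0.
Dividing by |G| = 24 gives 0/24 = 0, matching the row-orthogonality relation <chi_9, chi_2> = [chi_9 = chi_2].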